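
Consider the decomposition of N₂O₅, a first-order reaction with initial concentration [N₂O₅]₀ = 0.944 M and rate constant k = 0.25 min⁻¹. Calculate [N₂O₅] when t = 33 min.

0.0002466 M

Step 1: For a first-order reaction: [N₂O₅] = [N₂O₅]₀ × e^(-kt)
Step 2: [N₂O₅] = 0.944 × e^(-0.25 × 33)
Step 3: [N₂O₅] = 0.944 × e^(-8.25)
Step 4: [N₂O₅] = 0.944 × 0.000261259 = 0.0002466 M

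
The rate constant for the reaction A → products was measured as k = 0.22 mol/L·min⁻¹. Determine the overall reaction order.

zeroth order (0)

Step 1: The units of k for an nth-order reaction are (concentration)^(1-n)·(time)⁻¹.
Step 2: Here k has units mol/L·min⁻¹, so the concentration exponent is 1.
Step 3: 1 - n = 1 ⇒ n = 0. The reaction is zeroth order.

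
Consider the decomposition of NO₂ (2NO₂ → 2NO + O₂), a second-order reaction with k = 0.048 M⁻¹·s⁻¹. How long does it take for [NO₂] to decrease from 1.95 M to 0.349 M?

49.01 s

Step 1: For second-order: t = (1/[NO₂] - 1/[NO₂]₀)/k
Step 2: t = (1/0.349 - 1/1.95)/0.048
Step 3: t = (2.865 - 0.5128)/0.048
Step 4: t = 2.353/0.048 = 49.01 s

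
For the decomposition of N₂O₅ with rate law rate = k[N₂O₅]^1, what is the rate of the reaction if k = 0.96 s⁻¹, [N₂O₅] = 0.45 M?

0.432 M/s

Step 1: Identify the rate law: rate = k[N₂O₅]^1
Step 2: Substitute values: rate = 0.96 × (0.45)^1
Step 3: Calculate: rate = 0.96 × 0.45 = 0.432 M/s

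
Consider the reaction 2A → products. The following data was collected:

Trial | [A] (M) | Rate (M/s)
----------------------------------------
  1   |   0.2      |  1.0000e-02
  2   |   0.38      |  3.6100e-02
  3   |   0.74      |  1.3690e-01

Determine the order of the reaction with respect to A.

second order (2)

Step 1: Compare trials to find order n where rate₂/rate₁ = ([A]₂/[A]₁)^n
Step 2: rate₂/rate₁ = 3.6100e-02/1.0000e-02 = 3.61
Step 3: [A]₂/[A]₁ = 0.38/0.2 = 1.9
Step 4: n = ln(3.61)/ln(1.9) = 2.00 ≈ 2
Step 5: The reaction is second order in A.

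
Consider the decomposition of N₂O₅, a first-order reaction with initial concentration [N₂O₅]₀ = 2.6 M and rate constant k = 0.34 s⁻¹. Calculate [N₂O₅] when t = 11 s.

0.06176 M

Step 1: For a first-order reaction: [N₂O₅] = [N₂O₅]₀ × e^(-kt)
Step 2: [N₂O₅] = 2.6 × e^(-0.34 × 11)
Step 3: [N₂O₅] = 2.6 × e^(-3.74)
Step 4: [N₂O₅] = 2.6 × 0.0237541 = 0.06176 M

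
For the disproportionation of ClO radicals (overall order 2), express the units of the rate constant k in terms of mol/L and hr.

(mol/L)⁻¹·hr⁻¹

Step 1: For overall order n, rate = k × (concentration)^n.
Step 2: Rate has units mol/L·hr⁻¹; concentration term has units (mol/L)^2.
Step 3: k = rate / (concentration)^n, so units of k = (mol/L)^(1-2)·hr⁻¹ = (mol/L)⁻¹·hr⁻¹.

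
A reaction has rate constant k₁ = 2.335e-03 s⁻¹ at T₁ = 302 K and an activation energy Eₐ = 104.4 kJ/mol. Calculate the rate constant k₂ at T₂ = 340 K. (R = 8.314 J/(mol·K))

2.435e-01 s⁻¹

Step 1: Use the two-temperature Arrhenius form: ln(k₂/k₁) = -Eₐ/R × (1/T₂ - 1/T₁)
Step 2: Convert Eₐ to J/mol: 104.4 kJ/mol = 104400 J/mol
Step 3: 1/T₂ - 1/T₁ = 1/340 - 1/302 = -3.700818e-04 K⁻¹
Step 4: ln(k₂/k₁) = -104400/8.314 × -3.700818e-04 = 4.64717
Step 5: k₂ = k₁ × exp(4.64717) = 2.335e-03 × 1.04289e+02 = 2.435e-01 s⁻¹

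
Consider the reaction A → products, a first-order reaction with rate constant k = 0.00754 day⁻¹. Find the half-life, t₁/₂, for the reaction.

91.93 day

Step 1: For a first-order reaction, t₁/₂ = ln(2)/k
Step 2: t₁/₂ = ln(2)/0.00754
Step 3: t₁/₂ = 0.6931/0.00754 = 91.93 day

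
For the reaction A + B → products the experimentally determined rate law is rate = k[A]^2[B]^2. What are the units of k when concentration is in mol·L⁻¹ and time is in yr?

(mol·L⁻¹)⁻³·yr⁻¹

Step 1: Overall order = 2 + 2 = 4.
Step 2: rate has units mol·L⁻¹·yr⁻¹; [A]^2[B]^2 has units (mol·L⁻¹)^4.
Step 3: k = rate/([A]^2[B]^2), so units of k = (mol·L⁻¹)^(1-4)·yr⁻¹ = (mol·L⁻¹)⁻³·yr⁻¹.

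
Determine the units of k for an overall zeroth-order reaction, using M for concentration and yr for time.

M·yr⁻¹

Step 1: For overall order n, rate = k × (concentration)^n.
Step 2: Rate has units M·yr⁻¹; concentration term has units M^0.
Step 3: k = rate / (concentration)^n, so units of k = M^(1-0)·yr⁻¹ = M·yr⁻¹.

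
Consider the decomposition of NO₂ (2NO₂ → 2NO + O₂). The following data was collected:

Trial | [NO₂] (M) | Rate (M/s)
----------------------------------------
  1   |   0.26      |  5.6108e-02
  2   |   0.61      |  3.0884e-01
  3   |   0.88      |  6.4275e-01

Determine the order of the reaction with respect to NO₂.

second order (2)

Step 1: Compare trials to find order n where rate₂/rate₁ = ([NO₂]₂/[NO₂]₁)^n
Step 2: rate₂/rate₁ = 3.0884e-01/5.6108e-02 = 5.504
Step 3: [NO₂]₂/[NO₂]₁ = 0.61/0.26 = 2.346
Step 4: n = ln(5.504)/ln(2.346) = 2.00 ≈ 2
Step 5: The reaction is second order in NO₂.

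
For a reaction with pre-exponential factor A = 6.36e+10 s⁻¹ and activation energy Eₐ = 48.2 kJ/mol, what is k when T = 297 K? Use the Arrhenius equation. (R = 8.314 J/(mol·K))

2.12e+02 s⁻¹

Step 1: Use the Arrhenius equation: k = A × exp(-Eₐ/RT)
Step 2: Convert Eₐ to J/mol: 48.2 kJ/mol = 48200 J/mol
Step 3: Calculate the exponent: -Eₐ/(RT) = -48200/(8.314 × 297) = -19.52003
Step 4: k = 6.36e+10 × exp(-19.52003)
Step 5: k = 6.36e+10 × 3.33088e-09 = 2.1184e+02 s⁻¹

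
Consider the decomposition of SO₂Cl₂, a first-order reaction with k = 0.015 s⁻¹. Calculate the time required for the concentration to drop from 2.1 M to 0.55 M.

89.32 s

Step 1: For first-order: t = ln([SO₂Cl₂]₀/[SO₂Cl₂])/k
Step 2: t = ln(2.1/0.55)/0.015
Step 3: t = ln(3.818)/0.015
Step 4: t = 1.34/0.015 = 89.32 s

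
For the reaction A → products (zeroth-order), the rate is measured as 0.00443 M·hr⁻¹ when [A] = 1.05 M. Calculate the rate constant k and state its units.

0.00443 M·hr⁻¹

Step 1: For a zeroth-order reaction, rate = k (independent of concentration).
Step 2: k = rate = 0.00443 M·hr⁻¹.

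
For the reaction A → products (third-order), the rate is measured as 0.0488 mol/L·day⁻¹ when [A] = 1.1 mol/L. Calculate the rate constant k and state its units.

0.03666 (mol/L)⁻²·day⁻¹

Step 1: rate = k[A]^3, so k = rate / [A]^3.
Step 2: k = 0.0488 / (1.1)^3 = 0.0488 / 1.331.
Step 3: k = 0.03666 (mol/L)⁻²·day⁻¹.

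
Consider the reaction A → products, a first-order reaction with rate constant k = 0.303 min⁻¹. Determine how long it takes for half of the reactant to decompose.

2.288 min

Step 1: For a first-order reaction, t₁/₂ = ln(2)/k
Step 2: t₁/₂ = ln(2)/0.303
Step 3: t₁/₂ = 0.6931/0.303 = 2.288 min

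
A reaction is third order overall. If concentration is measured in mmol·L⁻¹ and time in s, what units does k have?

(mmol·L⁻¹)⁻²·s⁻¹

Step 1: For overall order n, rate = k × (concentration)^n.
Step 2: Rate has units mmol·L⁻¹·s⁻¹; concentration term has units (mmol·L⁻¹)^3.
Step 3: k = rate / (concentration)^n, so units of k = (mmol·L⁻¹)^(1-3)·s⁻¹ = (mmol·L⁻¹)⁻²·s⁻¹.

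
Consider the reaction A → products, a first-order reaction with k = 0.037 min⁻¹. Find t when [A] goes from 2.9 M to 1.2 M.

23.85 min

Step 1: For first-order: t = ln([A]₀/[A])/k
Step 2: t = ln(2.9/1.2)/0.037
Step 3: t = ln(2.417)/0.037
Step 4: t = 0.8824/0.037 = 23.85 min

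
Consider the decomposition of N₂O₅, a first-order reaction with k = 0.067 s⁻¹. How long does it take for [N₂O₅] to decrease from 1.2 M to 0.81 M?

5.866 s

Step 1: For first-order: t = ln([N₂O₅]₀/[N₂O₅])/k
Step 2: t = ln(1.2/0.81)/0.067
Step 3: t = ln(1.481)/0.067
Step 4: t = 0.393/0.067 = 5.866 s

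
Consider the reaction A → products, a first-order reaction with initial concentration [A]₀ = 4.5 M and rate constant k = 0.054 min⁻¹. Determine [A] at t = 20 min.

1.528 M

Step 1: For a first-order reaction: [A] = [A]₀ × e^(-kt)
Step 2: [A] = 4.5 × e^(-0.054 × 20)
Step 3: [A] = 4.5 × e^(-1.08)
Step 4: [A] = 4.5 × 0.339596 = 1.528 M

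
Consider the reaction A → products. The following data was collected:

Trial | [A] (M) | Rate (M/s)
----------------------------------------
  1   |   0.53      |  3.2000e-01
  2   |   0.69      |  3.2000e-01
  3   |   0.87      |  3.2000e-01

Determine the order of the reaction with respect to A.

zeroth order (0)

Step 1: Compare trials - when concentration changes, rate stays constant.
Step 2: rate₂/rate₁ = 3.2000e-01/3.2000e-01 = 1
Step 3: [A]₂/[A]₁ = 0.69/0.53 = 1.302
Step 4: Since rate ratio ≈ (conc ratio)^0, the reaction is zeroth order.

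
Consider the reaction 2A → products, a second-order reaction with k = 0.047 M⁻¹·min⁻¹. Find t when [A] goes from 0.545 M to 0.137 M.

116.3 min

Step 1: For second-order: t = (1/[A] - 1/[A]₀)/k
Step 2: t = (1/0.137 - 1/0.545)/0.047
Step 3: t = (7.299 - 1.835)/0.047
Step 4: t = 5.464/0.047 = 116.3 min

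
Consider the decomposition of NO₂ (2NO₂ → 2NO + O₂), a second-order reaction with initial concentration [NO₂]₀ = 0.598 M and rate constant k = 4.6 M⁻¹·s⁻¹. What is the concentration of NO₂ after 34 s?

0.006326 M

Step 1: For a second-order reaction: 1/[NO₂] = 1/[NO₂]₀ + kt
Step 2: 1/[NO₂] = 1/0.598 + 4.6 × 34
Step 3: 1/[NO₂] = 1.672 + 156.4 = 158.1
Step 4: [NO₂] = 1/158.1 = 0.006326 M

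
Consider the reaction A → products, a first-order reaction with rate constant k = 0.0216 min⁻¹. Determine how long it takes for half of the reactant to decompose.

32.09 min

Step 1: For a first-order reaction, t₁/₂ = ln(2)/k
Step 2: t₁/₂ = ln(2)/0.0216
Step 3: t₁/₂ = 0.6931/0.0216 = 32.09 min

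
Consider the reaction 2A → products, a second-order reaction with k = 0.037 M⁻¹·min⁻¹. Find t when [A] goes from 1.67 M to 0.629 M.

26.78 min

Step 1: For second-order: t = (1/[A] - 1/[A]₀)/k
Step 2: t = (1/0.629 - 1/1.67)/0.037
Step 3: t = (1.59 - 0.5988)/0.037
Step 4: t = 0.991/0.037 = 26.78 min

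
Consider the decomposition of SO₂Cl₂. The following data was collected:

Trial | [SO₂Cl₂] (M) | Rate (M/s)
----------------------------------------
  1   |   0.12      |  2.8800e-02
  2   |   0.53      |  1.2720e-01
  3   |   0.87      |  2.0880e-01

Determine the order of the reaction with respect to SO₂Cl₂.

first order (1)

Step 1: Compare trials to find order n where rate₂/rate₁ = ([SO₂Cl₂]₂/[SO₂Cl₂]₁)^n
Step 2: rate₂/rate₁ = 1.2720e-01/2.8800e-02 = 4.417
Step 3: [SO₂Cl₂]₂/[SO₂Cl₂]₁ = 0.53/0.12 = 4.417
Step 4: n = ln(4.417)/ln(4.417) = 1.00 ≈ 1
Step 5: The reaction is first order in SO₂Cl₂.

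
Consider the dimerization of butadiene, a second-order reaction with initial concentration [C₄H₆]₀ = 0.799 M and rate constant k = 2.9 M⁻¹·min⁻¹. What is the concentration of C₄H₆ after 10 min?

0.03306 M

Step 1: For a second-order reaction: 1/[C₄H₆] = 1/[C₄H₆]₀ + kt
Step 2: 1/[C₄H₆] = 1/0.799 + 2.9 × 10
Step 3: 1/[C₄H₆] = 1.252 + 29 = 30.25
Step 4: [C₄H₆] = 1/30.25 = 0.03306 M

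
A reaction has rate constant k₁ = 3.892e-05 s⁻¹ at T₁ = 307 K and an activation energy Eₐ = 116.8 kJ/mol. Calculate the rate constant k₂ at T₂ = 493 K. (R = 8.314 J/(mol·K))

1.225e+03 s⁻¹

Step 1: Use the two-temperature Arrhenius form: ln(k₂/k₁) = -Eₐ/R × (1/T₂ - 1/T₁)
Step 2: Convert Eₐ to J/mol: 116.8 kJ/mol = 116800 J/mol
Step 3: 1/T₂ - 1/T₁ = 1/493 - 1/307 = -1.228931e-03 K⁻¹
Step 4: ln(k₂/k₁) = -116800/8.314 × -1.228931e-03 = 17.26475
Step 5: k₂ = k₁ × exp(17.26475) = 3.892e-05 × 3.14764e+07 = 1.225e+03 s⁻¹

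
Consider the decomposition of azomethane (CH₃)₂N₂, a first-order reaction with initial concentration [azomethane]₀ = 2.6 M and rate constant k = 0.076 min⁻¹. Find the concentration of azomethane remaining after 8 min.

1.416 M

Step 1: For a first-order reaction: [azomethane] = [azomethane]₀ × e^(-kt)
Step 2: [azomethane] = 2.6 × e^(-0.076 × 8)
Step 3: [azomethane] = 2.6 × e^(-0.608)
Step 4: [azomethane] = 2.6 × 0.544439 = 1.416 M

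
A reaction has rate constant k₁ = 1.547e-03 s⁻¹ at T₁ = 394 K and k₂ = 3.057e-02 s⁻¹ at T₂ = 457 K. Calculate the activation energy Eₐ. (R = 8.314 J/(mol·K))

70.9 kJ/mol

Step 1: Use the two-temperature Arrhenius form: ln(k₂/k₁) = -Eₐ/R × (1/T₂ - 1/T₁)
Step 2: ln(k₂/k₁) = ln(3.057e-02/1.547e-03) = ln(19.7608) = 2.9837
Step 3: 1/T₂ - 1/T₁ = 1/457 - 1/394 = -3.498873e-04 K⁻¹
Step 4: Eₐ = -R × ln(k₂/k₁) / (1/T₂ - 1/T₁) = -8.314 × 2.9837 / -3.498873e-04
Step 5: Eₐ = 7.0899e+04 J/mol = 70.9 kJ/mol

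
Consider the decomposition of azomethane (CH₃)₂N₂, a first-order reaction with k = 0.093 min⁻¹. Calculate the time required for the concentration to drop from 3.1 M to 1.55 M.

7.453 min

Step 1: For first-order: t = ln([azomethane]₀/[azomethane])/k
Step 2: t = ln(3.1/1.55)/0.093
Step 3: t = ln(2)/0.093
Step 4: t = 0.6931/0.093 = 7.453 min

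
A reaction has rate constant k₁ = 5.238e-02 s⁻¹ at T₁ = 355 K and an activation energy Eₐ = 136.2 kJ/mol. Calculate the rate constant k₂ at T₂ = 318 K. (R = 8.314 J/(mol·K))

2.440e-04 s⁻¹

Step 1: Use the two-temperature Arrhenius form: ln(k₂/k₁) = -Eₐ/R × (1/T₂ - 1/T₁)
Step 2: Convert Eₐ to J/mol: 136.2 kJ/mol = 136200 J/mol
Step 3: 1/T₂ - 1/T₁ = 1/318 - 1/355 = 3.277527e-04 K⁻¹
Step 4: ln(k₂/k₁) = -136200/8.314 × 3.277527e-04 = -5.36925
Step 5: k₂ = k₁ × exp(-5.36925) = 5.238e-02 × 4.65762e-03 = 2.440e-04 s⁻¹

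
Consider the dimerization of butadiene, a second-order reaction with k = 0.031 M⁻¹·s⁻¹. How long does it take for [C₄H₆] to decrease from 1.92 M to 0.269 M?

103.1 s

Step 1: For second-order: t = (1/[C₄H₆] - 1/[C₄H₆]₀)/k
Step 2: t = (1/0.269 - 1/1.92)/0.031
Step 3: t = (3.717 - 0.5208)/0.031
Step 4: t = 3.197/0.031 = 103.1 s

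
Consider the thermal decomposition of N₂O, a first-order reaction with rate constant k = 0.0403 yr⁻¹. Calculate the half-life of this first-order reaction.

17.2 yr

Step 1: For a first-order reaction, t₁/₂ = ln(2)/k
Step 2: t₁/₂ = ln(2)/0.0403
Step 3: t₁/₂ = 0.6931/0.0403 = 17.2 yr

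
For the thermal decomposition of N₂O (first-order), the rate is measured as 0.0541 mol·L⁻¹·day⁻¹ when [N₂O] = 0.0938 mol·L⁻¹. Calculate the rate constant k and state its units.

0.5768 day⁻¹

Step 1: rate = k[N₂O]^1, so k = rate / [N₂O]^1.
Step 2: k = 0.0541 / (0.0938)^1 = 0.0541 / 0.0938.
Step 3: k = 0.5768 day⁻¹.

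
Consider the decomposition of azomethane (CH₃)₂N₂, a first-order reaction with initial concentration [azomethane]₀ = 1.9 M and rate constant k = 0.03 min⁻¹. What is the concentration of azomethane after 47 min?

0.4639 M

Step 1: For a first-order reaction: [azomethane] = [azomethane]₀ × e^(-kt)
Step 2: [azomethane] = 1.9 × e^(-0.03 × 47)
Step 3: [azomethane] = 1.9 × e^(-1.41)
Step 4: [azomethane] = 1.9 × 0.244143 = 0.4639 M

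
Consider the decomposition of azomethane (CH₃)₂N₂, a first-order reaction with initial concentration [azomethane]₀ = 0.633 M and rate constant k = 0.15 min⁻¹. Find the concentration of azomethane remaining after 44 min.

0.0008611 M

Step 1: For a first-order reaction: [azomethane] = [azomethane]₀ × e^(-kt)
Step 2: [azomethane] = 0.633 × e^(-0.15 × 44)
Step 3: [azomethane] = 0.633 × e^(-6.6)
Step 4: [azomethane] = 0.633 × 0.00136037 = 0.0008611 M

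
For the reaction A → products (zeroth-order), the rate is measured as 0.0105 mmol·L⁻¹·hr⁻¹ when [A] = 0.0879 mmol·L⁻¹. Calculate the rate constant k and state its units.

0.0105 mmol·L⁻¹·hr⁻¹

Step 1: For a zeroth-order reaction, rate = k (independent of concentration).
Step 2: k = rate = 0.0105 mmol·L⁻¹·hr⁻¹.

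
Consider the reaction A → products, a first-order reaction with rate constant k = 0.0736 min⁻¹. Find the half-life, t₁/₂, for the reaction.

9.418 min

Step 1: For a first-order reaction, t₁/₂ = ln(2)/k
Step 2: t₁/₂ = ln(2)/0.0736
Step 3: t₁/₂ = 0.6931/0.0736 = 9.418 min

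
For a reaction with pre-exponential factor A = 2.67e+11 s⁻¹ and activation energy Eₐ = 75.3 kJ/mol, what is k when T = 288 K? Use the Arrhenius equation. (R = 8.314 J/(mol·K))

5.87e-03 s⁻¹

Step 1: Use the Arrhenius equation: k = A × exp(-Eₐ/RT)
Step 2: Convert Eₐ to J/mol: 75.3 kJ/mol = 75300 J/mol
Step 3: Calculate the exponent: -Eₐ/(RT) = -75300/(8.314 × 288) = -31.44796
Step 4: k = 2.67e+11 × exp(-31.44796)
Step 5: k = 2.67e+11 × 2.19950e-14 = 5.8727e-03 s⁻¹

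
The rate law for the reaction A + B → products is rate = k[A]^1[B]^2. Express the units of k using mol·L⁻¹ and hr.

(mol·L⁻¹)⁻²·hr⁻¹

Step 1: Overall order = 1 + 2 = 3.
Step 2: rate has units mol·L⁻¹·hr⁻¹; [A]^1[B]^2 has units (mol·L⁻¹)^3.
Step 3: k = rate/([A]^1[B]^2), so units of k = (mol·L⁻¹)^(1-3)·hr⁻¹ = (mol·L⁻¹)⁻²·hr⁻¹.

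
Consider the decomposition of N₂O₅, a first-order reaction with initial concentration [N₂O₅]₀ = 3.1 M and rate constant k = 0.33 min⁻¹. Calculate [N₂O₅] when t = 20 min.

0.004217 M

Step 1: For a first-order reaction: [N₂O₅] = [N₂O₅]₀ × e^(-kt)
Step 2: [N₂O₅] = 3.1 × e^(-0.33 × 20)
Step 3: [N₂O₅] = 3.1 × e^(-6.6)
Step 4: [N₂O₅] = 3.1 × 0.00136037 = 0.004217 M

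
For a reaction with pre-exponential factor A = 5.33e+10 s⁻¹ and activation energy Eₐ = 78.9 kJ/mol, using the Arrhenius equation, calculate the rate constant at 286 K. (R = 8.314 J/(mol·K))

2.07e-04 s⁻¹

Step 1: Use the Arrhenius equation: k = A × exp(-Eₐ/RT)
Step 2: Convert Eₐ to J/mol: 78.9 kJ/mol = 78900 J/mol
Step 3: Calculate the exponent: -Eₐ/(RT) = -78900/(8.314 × 286) = -33.18188
Step 4: k = 5.33e+10 × exp(-33.18188)
Step 5: k = 5.33e+10 × 3.88412e-15 = 2.0702e-04 s⁻¹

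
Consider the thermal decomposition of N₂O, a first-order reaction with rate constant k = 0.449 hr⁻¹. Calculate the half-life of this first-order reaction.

1.544 hr

Step 1: For a first-order reaction, t₁/₂ = ln(2)/k
Step 2: t₁/₂ = ln(2)/0.449
Step 3: t₁/₂ = 0.6931/0.449 = 1.544 hr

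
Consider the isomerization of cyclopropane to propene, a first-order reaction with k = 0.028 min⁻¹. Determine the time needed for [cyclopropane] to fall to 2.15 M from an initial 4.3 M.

24.76 min

Step 1: For first-order: t = ln([cyclopropane]₀/[cyclopropane])/k
Step 2: t = ln(4.3/2.15)/0.028
Step 3: t = ln(2)/0.028
Step 4: t = 0.6931/0.028 = 24.76 min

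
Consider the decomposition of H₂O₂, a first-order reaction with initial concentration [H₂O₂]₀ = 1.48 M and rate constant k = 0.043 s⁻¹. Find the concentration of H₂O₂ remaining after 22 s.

0.5747 M

Step 1: For a first-order reaction: [H₂O₂] = [H₂O₂]₀ × e^(-kt)
Step 2: [H₂O₂] = 1.48 × e^(-0.043 × 22)
Step 3: [H₂O₂] = 1.48 × e^(-0.946)
Step 4: [H₂O₂] = 1.48 × 0.388291 = 0.5747 M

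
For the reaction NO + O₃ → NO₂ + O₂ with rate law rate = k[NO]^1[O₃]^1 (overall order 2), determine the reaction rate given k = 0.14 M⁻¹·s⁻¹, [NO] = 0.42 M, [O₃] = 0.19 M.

0.01117 M/s

Step 1: The rate law is rate = k[NO]^1[O₃]^1, overall order = 1+1 = 2
Step 2: Substitute values: rate = 0.14 × (0.42)^1 × (0.19)^1
Step 3: rate = 0.14 × 0.42 × 0.19 = 0.011172 M/s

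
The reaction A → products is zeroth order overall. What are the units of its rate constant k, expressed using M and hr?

M·hr⁻¹

Step 1: For overall order n, rate = k × (concentration)^n.
Step 2: Rate has units M·hr⁻¹; concentration term has units M^0.
Step 3: k = rate / (concentration)^n, so units of k = M^(1-0)·hr⁻¹ = M·hr⁻¹.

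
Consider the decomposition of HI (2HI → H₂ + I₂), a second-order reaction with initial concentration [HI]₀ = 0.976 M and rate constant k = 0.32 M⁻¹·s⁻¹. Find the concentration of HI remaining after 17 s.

0.1547 M

Step 1: For a second-order reaction: 1/[HI] = 1/[HI]₀ + kt
Step 2: 1/[HI] = 1/0.976 + 0.32 × 17
Step 3: 1/[HI] = 1.025 + 5.44 = 6.465
Step 4: [HI] = 1/6.465 = 0.1547 M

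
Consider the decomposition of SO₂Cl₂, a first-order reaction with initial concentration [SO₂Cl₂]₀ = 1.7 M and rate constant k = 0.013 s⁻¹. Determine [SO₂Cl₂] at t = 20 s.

1.311 M

Step 1: For a first-order reaction: [SO₂Cl₂] = [SO₂Cl₂]₀ × e^(-kt)
Step 2: [SO₂Cl₂] = 1.7 × e^(-0.013 × 20)
Step 3: [SO₂Cl₂] = 1.7 × e^(-0.26)
Step 4: [SO₂Cl₂] = 1.7 × 0.771052 = 1.311 M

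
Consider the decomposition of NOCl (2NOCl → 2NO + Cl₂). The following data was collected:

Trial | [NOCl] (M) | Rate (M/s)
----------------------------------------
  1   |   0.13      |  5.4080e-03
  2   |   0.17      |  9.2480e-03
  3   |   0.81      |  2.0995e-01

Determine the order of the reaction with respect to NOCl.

second order (2)

Step 1: Compare trials to find order n where rate₂/rate₁ = ([NOCl]₂/[NOCl]₁)^n
Step 2: rate₂/rate₁ = 9.2480e-03/5.4080e-03 = 1.71
Step 3: [NOCl]₂/[NOCl]₁ = 0.17/0.13 = 1.308
Step 4: n = ln(1.71)/ln(1.308) = 2.00 ≈ 2
Step 5: The reaction is second order in NOCl.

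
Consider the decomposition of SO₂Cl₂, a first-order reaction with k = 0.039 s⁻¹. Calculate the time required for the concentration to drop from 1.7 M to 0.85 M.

17.77 s

Step 1: For first-order: t = ln([SO₂Cl₂]₀/[SO₂Cl₂])/k
Step 2: t = ln(1.7/0.85)/0.039
Step 3: t = ln(2)/0.039
Step 4: t = 0.6931/0.039 = 17.77 s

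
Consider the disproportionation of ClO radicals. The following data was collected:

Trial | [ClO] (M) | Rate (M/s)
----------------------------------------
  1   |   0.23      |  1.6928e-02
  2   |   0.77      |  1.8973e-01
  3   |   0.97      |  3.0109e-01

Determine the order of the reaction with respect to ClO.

second order (2)

Step 1: Compare trials to find order n where rate₂/rate₁ = ([ClO]₂/[ClO]₁)^n
Step 2: rate₂/rate₁ = 1.8973e-01/1.6928e-02 = 11.21
Step 3: [ClO]₂/[ClO]₁ = 0.77/0.23 = 3.348
Step 4: n = ln(11.21)/ln(3.348) = 2.00 ≈ 2
Step 5: The reaction is second order in ClO.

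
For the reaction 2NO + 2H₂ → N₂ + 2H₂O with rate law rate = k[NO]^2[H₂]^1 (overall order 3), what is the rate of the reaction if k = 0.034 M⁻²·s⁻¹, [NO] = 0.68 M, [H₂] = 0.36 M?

0.00566 M/s

Step 1: The rate law is rate = k[NO]^2[H₂]^1, overall order = 2+1 = 3
Step 2: Substitute values: rate = 0.034 × (0.68)^2 × (0.36)^1
Step 3: rate = 0.034 × 0.4624 × 0.36 = 0.00565978 M/s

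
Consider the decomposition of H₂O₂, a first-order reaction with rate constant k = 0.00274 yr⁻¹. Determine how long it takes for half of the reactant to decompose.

253 yr

Step 1: For a first-order reaction, t₁/₂ = ln(2)/k
Step 2: t₁/₂ = ln(2)/0.00274
Step 3: t₁/₂ = 0.6931/0.00274 = 253 yr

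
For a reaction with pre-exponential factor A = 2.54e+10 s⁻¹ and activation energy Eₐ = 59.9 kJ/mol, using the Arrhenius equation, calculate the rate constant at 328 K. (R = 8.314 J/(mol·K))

7.33e+00 s⁻¹

Step 1: Use the Arrhenius equation: k = A × exp(-Eₐ/RT)
Step 2: Convert Eₐ to J/mol: 59.9 kJ/mol = 59900 J/mol
Step 3: Calculate the exponent: -Eₐ/(RT) = -59900/(8.314 × 328) = -21.96559
Step 4: k = 2.54e+10 × exp(-21.96559)
Step 5: k = 2.54e+10 × 2.88712e-10 = 7.3333e+00 s⁻¹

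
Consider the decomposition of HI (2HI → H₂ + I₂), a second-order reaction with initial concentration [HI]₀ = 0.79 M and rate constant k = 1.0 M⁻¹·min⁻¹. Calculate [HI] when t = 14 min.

0.06551 M

Step 1: For a second-order reaction: 1/[HI] = 1/[HI]₀ + kt
Step 2: 1/[HI] = 1/0.79 + 1.0 × 14
Step 3: 1/[HI] = 1.266 + 14 = 15.27
Step 4: [HI] = 1/15.27 = 0.06551 M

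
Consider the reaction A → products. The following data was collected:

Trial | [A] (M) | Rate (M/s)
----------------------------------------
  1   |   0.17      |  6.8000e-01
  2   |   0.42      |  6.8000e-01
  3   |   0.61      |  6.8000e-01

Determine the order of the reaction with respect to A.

zeroth order (0)

Step 1: Compare trials - when concentration changes, rate stays constant.
Step 2: rate₂/rate₁ = 6.8000e-01/6.8000e-01 = 1
Step 3: [A]₂/[A]₁ = 0.42/0.17 = 2.471
Step 4: Since rate ratio ≈ (conc ratio)^0, the reaction is zeroth order.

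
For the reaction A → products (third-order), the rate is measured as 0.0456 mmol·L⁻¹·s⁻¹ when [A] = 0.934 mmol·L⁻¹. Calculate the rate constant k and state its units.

0.05597 (mmol·L⁻¹)⁻²·s⁻¹

Step 1: rate = k[A]^3, so k = rate / [A]^3.
Step 2: k = 0.0456 / (0.934)^3 = 0.0456 / 0.8148.
Step 3: k = 0.05597 (mmol·L⁻¹)⁻²·s⁻¹.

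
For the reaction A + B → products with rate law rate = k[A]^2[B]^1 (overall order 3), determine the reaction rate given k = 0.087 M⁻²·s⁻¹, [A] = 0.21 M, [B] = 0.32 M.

0.001228 M/s

Step 1: The rate law is rate = k[A]^2[B]^1, overall order = 2+1 = 3
Step 2: Substitute values: rate = 0.087 × (0.21)^2 × (0.32)^1
Step 3: rate = 0.087 × 0.0441 × 0.32 = 0.00122774 M/s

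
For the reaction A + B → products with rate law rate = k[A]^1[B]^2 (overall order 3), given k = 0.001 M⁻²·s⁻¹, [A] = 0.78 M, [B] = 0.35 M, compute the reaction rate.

9.555e-05 M/s

Step 1: The rate law is rate = k[A]^1[B]^2, overall order = 1+2 = 3
Step 2: Substitute values: rate = 0.001 × (0.78)^1 × (0.35)^2
Step 3: rate = 0.001 × 0.78 × 0.1225 = 9.555e-05 M/s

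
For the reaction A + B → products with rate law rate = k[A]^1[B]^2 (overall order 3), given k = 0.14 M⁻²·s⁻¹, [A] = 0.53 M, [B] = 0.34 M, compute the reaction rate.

0.008578 M/s

Step 1: The rate law is rate = k[A]^1[B]^2, overall order = 1+2 = 3
Step 2: Substitute values: rate = 0.14 × (0.53)^1 × (0.34)^2
Step 3: rate = 0.14 × 0.53 × 0.1156 = 0.00857752 M/s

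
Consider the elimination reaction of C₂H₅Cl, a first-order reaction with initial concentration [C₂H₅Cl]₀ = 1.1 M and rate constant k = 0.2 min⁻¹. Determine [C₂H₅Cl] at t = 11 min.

0.1219 M

Step 1: For a first-order reaction: [C₂H₅Cl] = [C₂H₅Cl]₀ × e^(-kt)
Step 2: [C₂H₅Cl] = 1.1 × e^(-0.2 × 11)
Step 3: [C₂H₅Cl] = 1.1 × e^(-2.2)
Step 4: [C₂H₅Cl] = 1.1 × 0.110803 = 0.1219 M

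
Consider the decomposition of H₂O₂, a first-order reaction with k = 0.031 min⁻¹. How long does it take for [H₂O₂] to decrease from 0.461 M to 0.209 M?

25.52 min

Step 1: For first-order: t = ln([H₂O₂]₀/[H₂O₂])/k
Step 2: t = ln(0.461/0.209)/0.031
Step 3: t = ln(2.206)/0.031
Step 4: t = 0.7911/0.031 = 25.52 min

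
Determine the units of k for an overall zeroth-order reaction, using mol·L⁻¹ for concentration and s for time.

mol·L⁻¹·s⁻¹

Step 1: For overall order n, rate = k × (concentration)^n.
Step 2: Rate has units mol·L⁻¹·s⁻¹; concentration term has units (mol·L⁻¹)^0.
Step 3: k = rate / (concentration)^n, so units of k = (mol·L⁻¹)^(1-0)·s⁻¹ = mol·L⁻¹·s⁻¹.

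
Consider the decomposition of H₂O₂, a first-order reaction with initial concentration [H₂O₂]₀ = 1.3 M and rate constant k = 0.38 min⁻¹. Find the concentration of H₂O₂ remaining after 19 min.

0.0009513 M

Step 1: For a first-order reaction: [H₂O₂] = [H₂O₂]₀ × e^(-kt)
Step 2: [H₂O₂] = 1.3 × e^(-0.38 × 19)
Step 3: [H₂O₂] = 1.3 × e^(-7.22)
Step 4: [H₂O₂] = 1.3 × 0.000731802 = 0.0009513 M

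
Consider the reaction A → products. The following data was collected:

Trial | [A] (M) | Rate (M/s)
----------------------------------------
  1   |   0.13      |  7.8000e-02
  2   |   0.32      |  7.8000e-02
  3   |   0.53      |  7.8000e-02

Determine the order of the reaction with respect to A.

zeroth order (0)

Step 1: Compare trials - when concentration changes, rate stays constant.
Step 2: rate₂/rate₁ = 7.8000e-02/7.8000e-02 = 1
Step 3: [A]₂/[A]₁ = 0.32/0.13 = 2.462
Step 4: Since rate ratio ≈ (conc ratio)^0, the reaction is zeroth order.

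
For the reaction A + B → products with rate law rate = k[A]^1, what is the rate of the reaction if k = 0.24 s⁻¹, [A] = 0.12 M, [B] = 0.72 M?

0.0288 M/s

Step 1: The rate law is rate = k[A]^1
Step 2: Note that the rate does not depend on [B] (zero order in B).
Step 3: rate = 0.24 × (0.12)^1 = 0.0288 M/s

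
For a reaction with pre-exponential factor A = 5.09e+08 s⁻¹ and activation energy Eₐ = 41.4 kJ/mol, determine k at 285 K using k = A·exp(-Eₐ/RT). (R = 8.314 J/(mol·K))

1.31e+01 s⁻¹

Step 1: Use the Arrhenius equation: k = A × exp(-Eₐ/RT)
Step 2: Convert Eₐ to J/mol: 41.4 kJ/mol = 41400 J/mol
Step 3: Calculate the exponent: -Eₐ/(RT) = -41400/(8.314 × 285) = -17.47211
Step 4: k = 5.09e+08 × exp(-17.47211)
Step 5: k = 5.09e+08 × 2.58202e-08 = 1.3142e+01 s⁻¹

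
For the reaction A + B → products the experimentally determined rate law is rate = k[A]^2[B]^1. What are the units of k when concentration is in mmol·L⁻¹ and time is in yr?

(mmol·L⁻¹)⁻²·yr⁻¹

Step 1: Overall order = 2 + 1 = 3.
Step 2: rate has units mmol·L⁻¹·yr⁻¹; [A]^2[B]^1 has units (mmol·L⁻¹)^3.
Step 3: k = rate/([A]^2[B]^1), so units of k = (mmol·L⁻¹)^(1-3)·yr⁻¹ = (mmol·L⁻¹)⁻²·yr⁻¹.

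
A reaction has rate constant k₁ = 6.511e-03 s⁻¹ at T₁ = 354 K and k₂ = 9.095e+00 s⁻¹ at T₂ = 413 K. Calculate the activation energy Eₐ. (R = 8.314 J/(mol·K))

149.2 kJ/mol

Step 1: Use the two-temperature Arrhenius form: ln(k₂/k₁) = -Eₐ/R × (1/T₂ - 1/T₁)
Step 2: ln(k₂/k₁) = ln(9.095e+00/6.511e-03) = ln(1396.87) = 7.24199
Step 3: 1/T₂ - 1/T₁ = 1/413 - 1/354 = -4.035513e-04 K⁻¹
Step 4: Eₐ = -R × ln(k₂/k₁) / (1/T₂ - 1/T₁) = -8.314 × 7.24199 / -4.035513e-04
Step 5: Eₐ = 1.4920e+05 J/mol = 149.2 kJ/mol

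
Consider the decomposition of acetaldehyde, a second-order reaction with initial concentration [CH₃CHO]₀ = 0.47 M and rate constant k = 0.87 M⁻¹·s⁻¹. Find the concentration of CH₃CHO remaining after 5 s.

0.1544 M

Step 1: For a second-order reaction: 1/[CH₃CHO] = 1/[CH₃CHO]₀ + kt
Step 2: 1/[CH₃CHO] = 1/0.47 + 0.87 × 5
Step 3: 1/[CH₃CHO] = 2.128 + 4.35 = 6.478
Step 4: [CH₃CHO] = 1/6.478 = 0.1544 M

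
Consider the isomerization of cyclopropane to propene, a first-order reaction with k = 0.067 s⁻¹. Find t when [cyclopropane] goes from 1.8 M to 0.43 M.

21.37 s

Step 1: For first-order: t = ln([cyclopropane]₀/[cyclopropane])/k
Step 2: t = ln(1.8/0.43)/0.067
Step 3: t = ln(4.186)/0.067
Step 4: t = 1.432/0.067 = 21.37 s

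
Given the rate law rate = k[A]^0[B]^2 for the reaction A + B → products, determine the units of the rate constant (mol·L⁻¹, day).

(mol·L⁻¹)⁻¹·day⁻¹

Step 1: Overall order = 0 + 2 = 2.
Step 2: rate has units mol·L⁻¹·day⁻¹; [A]^0[B]^2 has units (mol·L⁻¹)^2.
Step 3: k = rate/([A]^0[B]^2), so units of k = (mol·L⁻¹)^(1-2)·day⁻¹ = (mol·L⁻¹)⁻¹·day⁻¹.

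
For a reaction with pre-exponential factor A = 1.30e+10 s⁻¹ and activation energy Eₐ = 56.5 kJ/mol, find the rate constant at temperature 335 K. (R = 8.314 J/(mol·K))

2.01e+01 s⁻¹

Step 1: Use the Arrhenius equation: k = A × exp(-Eₐ/RT)
Step 2: Convert Eₐ to J/mol: 56.5 kJ/mol = 56500 J/mol
Step 3: Calculate the exponent: -Eₐ/(RT) = -56500/(8.314 × 335) = -20.28587
Step 4: k = 1.30e+10 × exp(-20.28587)
Step 5: k = 1.30e+10 × 1.54867e-09 = 2.0133e+01 s⁻¹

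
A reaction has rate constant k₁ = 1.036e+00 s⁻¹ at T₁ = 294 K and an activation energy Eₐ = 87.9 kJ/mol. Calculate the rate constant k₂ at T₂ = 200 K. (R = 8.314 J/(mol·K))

4.732e-08 s⁻¹

Step 1: Use the two-temperature Arrhenius form: ln(k₂/k₁) = -Eₐ/R × (1/T₂ - 1/T₁)
Step 2: Convert Eₐ to J/mol: 87.9 kJ/mol = 87900 J/mol
Step 3: 1/T₂ - 1/T₁ = 1/200 - 1/294 = 1.598639e-03 K⁻¹
Step 4: ln(k₂/k₁) = -87900/8.314 × 1.598639e-03 = -16.90166
Step 5: k₂ = k₁ × exp(-16.90166) = 1.036e+00 × 4.56775e-08 = 4.732e-08 s⁻¹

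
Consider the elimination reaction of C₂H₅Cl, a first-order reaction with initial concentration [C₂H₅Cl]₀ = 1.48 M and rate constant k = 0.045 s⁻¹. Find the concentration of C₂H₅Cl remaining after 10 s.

0.9437 M

Step 1: For a first-order reaction: [C₂H₅Cl] = [C₂H₅Cl]₀ × e^(-kt)
Step 2: [C₂H₅Cl] = 1.48 × e^(-0.045 × 10)
Step 3: [C₂H₅Cl] = 1.48 × e^(-0.45)
Step 4: [C₂H₅Cl] = 1.48 × 0.637628 = 0.9437 M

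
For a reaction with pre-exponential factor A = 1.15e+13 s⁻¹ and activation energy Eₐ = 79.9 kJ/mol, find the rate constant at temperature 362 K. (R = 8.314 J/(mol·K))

3.40e+01 s⁻¹

Step 1: Use the Arrhenius equation: k = A × exp(-Eₐ/RT)
Step 2: Convert Eₐ to J/mol: 79.9 kJ/mol = 79900 J/mol
Step 3: Calculate the exponent: -Eₐ/(RT) = -79900/(8.314 × 362) = -26.54778
Step 4: k = 1.15e+13 × exp(-26.54778)
Step 5: k = 1.15e+13 × 2.95424e-12 = 3.3974e+01 s⁻¹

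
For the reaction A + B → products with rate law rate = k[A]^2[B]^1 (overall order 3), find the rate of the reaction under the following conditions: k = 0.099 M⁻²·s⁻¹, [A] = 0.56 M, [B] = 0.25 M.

0.007762 M/s

Step 1: The rate law is rate = k[A]^2[B]^1, overall order = 2+1 = 3
Step 2: Substitute values: rate = 0.099 × (0.56)^2 × (0.25)^1
Step 3: rate = 0.099 × 0.3136 × 0.25 = 0.0077616 M/s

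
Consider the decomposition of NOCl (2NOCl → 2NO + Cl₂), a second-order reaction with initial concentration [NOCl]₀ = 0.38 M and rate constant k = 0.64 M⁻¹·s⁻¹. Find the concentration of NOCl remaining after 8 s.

0.129 M

Step 1: For a second-order reaction: 1/[NOCl] = 1/[NOCl]₀ + kt
Step 2: 1/[NOCl] = 1/0.38 + 0.64 × 8
Step 3: 1/[NOCl] = 2.632 + 5.12 = 7.752
Step 4: [NOCl] = 1/7.752 = 0.129 M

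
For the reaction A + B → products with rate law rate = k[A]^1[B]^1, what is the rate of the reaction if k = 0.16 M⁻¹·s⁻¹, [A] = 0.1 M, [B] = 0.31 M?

0.00496 M/s

Step 1: The rate law is rate = k[A]^1[B]^1
Step 2: Substitute: rate = 0.16 × (0.1)^1 × (0.31)^1
Step 3: rate = 0.16 × 0.1 × 0.31 = 0.00496 M/s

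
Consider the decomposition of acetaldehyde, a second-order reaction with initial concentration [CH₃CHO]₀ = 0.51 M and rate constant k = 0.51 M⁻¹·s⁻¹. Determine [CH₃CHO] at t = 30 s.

0.05793 M

Step 1: For a second-order reaction: 1/[CH₃CHO] = 1/[CH₃CHO]₀ + kt
Step 2: 1/[CH₃CHO] = 1/0.51 + 0.51 × 30
Step 3: 1/[CH₃CHO] = 1.961 + 15.3 = 17.26
Step 4: [CH₃CHO] = 1/17.26 = 0.05793 M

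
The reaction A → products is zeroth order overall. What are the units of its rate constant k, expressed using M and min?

M·min⁻¹

Step 1: For overall order n, rate = k × (concentration)^n.
Step 2: Rate has units M·min⁻¹; concentration term has units M^0.
Step 3: k = rate / (concentration)^n, so units of k = M^(1-0)·min⁻¹ = M·min⁻¹.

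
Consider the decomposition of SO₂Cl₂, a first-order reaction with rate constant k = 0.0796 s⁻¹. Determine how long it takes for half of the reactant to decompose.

8.708 s

Step 1: For a first-order reaction, t₁/₂ = ln(2)/k
Step 2: t₁/₂ = ln(2)/0.0796
Step 3: t₁/₂ = 0.6931/0.0796 = 8.708 s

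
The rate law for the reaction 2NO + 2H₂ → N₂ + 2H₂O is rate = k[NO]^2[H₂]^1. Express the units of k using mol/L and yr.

(mol/L)⁻²·yr⁻¹

Step 1: Overall order = 2 + 1 = 3.
Step 2: rate has units mol/L·yr⁻¹; [NO]^2[H₂]^1 has units (mol/L)^3.
Step 3: k = rate/([NO]^2[H₂]^1), so units of k = (mol/L)^(1-3)·yr⁻¹ = (mol/L)⁻²·yr⁻¹.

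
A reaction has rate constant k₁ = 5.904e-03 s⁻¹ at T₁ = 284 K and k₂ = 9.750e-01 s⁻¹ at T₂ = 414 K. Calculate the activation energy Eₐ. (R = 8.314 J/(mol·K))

38.4 kJ/mol

Step 1: Use the two-temperature Arrhenius form: ln(k₂/k₁) = -Eₐ/R × (1/T₂ - 1/T₁)
Step 2: ln(k₂/k₁) = ln(9.750e-01/5.904e-03) = ln(165.142) = 5.10681
Step 3: 1/T₂ - 1/T₁ = 1/414 - 1/284 = -1.105668e-03 K⁻¹
Step 4: Eₐ = -R × ln(k₂/k₁) / (1/T₂ - 1/T₁) = -8.314 × 5.10681 / -1.105668e-03
Step 5: Eₐ = 3.8400e+04 J/mol = 38.4 kJ/mol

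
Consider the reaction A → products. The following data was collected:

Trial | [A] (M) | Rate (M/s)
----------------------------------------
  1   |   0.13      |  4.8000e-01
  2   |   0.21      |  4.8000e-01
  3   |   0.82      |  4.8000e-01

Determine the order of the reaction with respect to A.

zeroth order (0)

Step 1: Compare trials - when concentration changes, rate stays constant.
Step 2: rate₂/rate₁ = 4.8000e-01/4.8000e-01 = 1
Step 3: [A]₂/[A]₁ = 0.21/0.13 = 1.615
Step 4: Since rate ratio ≈ (conc ratio)^0, the reaction is zeroth order.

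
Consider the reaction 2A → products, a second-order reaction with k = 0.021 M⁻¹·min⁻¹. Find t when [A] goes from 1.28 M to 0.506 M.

56.91 min

Step 1: For second-order: t = (1/[A] - 1/[A]₀)/k
Step 2: t = (1/0.506 - 1/1.28)/0.021
Step 3: t = (1.976 - 0.7812)/0.021
Step 4: t = 1.195/0.021 = 56.91 min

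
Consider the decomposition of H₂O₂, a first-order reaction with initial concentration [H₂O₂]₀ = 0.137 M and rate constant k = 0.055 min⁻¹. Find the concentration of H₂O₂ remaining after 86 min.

0.001209 M

Step 1: For a first-order reaction: [H₂O₂] = [H₂O₂]₀ × e^(-kt)
Step 2: [H₂O₂] = 0.137 × e^(-0.055 × 86)
Step 3: [H₂O₂] = 0.137 × e^(-4.73)
Step 4: [H₂O₂] = 0.137 × 0.00882647 = 0.001209 M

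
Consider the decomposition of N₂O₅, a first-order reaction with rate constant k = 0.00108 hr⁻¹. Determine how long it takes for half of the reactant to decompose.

641.8 hr

Step 1: For a first-order reaction, t₁/₂ = ln(2)/k
Step 2: t₁/₂ = ln(2)/0.00108
Step 3: t₁/₂ = 0.6931/0.00108 = 641.8 hr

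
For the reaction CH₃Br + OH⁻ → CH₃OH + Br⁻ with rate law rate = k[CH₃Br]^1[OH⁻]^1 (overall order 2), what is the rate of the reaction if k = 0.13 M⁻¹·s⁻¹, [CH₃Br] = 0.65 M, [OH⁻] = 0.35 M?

0.02958 M/s

Step 1: The rate law is rate = k[CH₃Br]^1[OH⁻]^1, overall order = 1+1 = 2
Step 2: Substitute values: rate = 0.13 × (0.65)^1 × (0.35)^1
Step 3: rate = 0.13 × 0.65 × 0.35 = 0.029575 M/s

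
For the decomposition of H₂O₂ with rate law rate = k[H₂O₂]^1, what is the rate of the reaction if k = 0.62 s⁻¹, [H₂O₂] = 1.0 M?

0.62 M/s

Step 1: Identify the rate law: rate = k[H₂O₂]^1
Step 2: Substitute values: rate = 0.62 × (1.0)^1
Step 3: Calculate: rate = 0.62 × 1 = 0.62 M/s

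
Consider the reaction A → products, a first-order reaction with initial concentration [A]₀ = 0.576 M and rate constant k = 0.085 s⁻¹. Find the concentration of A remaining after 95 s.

0.0001793 M

Step 1: For a first-order reaction: [A] = [A]₀ × e^(-kt)
Step 2: [A] = 0.576 × e^(-0.085 × 95)
Step 3: [A] = 0.576 × e^(-8.075)
Step 4: [A] = 0.576 × 0.000311223 = 0.0001793 M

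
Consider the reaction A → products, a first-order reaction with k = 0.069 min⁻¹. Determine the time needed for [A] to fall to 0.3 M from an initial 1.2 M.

20.09 min

Step 1: For first-order: t = ln([A]₀/[A])/k
Step 2: t = ln(1.2/0.3)/0.069
Step 3: t = ln(4)/0.069
Step 4: t = 1.386/0.069 = 20.09 min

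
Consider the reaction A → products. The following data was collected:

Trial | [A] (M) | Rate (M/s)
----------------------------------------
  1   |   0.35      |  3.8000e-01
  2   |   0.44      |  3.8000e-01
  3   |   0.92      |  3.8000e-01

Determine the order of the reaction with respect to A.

zeroth order (0)

Step 1: Compare trials - when concentration changes, rate stays constant.
Step 2: rate₂/rate₁ = 3.8000e-01/3.8000e-01 = 1
Step 3: [A]₂/[A]₁ = 0.44/0.35 = 1.257
Step 4: Since rate ratio ≈ (conc ratio)^0, the reaction is zeroth order.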